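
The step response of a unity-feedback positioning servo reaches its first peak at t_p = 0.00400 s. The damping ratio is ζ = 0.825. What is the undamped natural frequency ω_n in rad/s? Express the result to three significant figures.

Peak time t_p = π/ω_d, so ω_d = π/t_p = π/0.00400 = 785 rad/s.
ω_n = ω_d/√(1−ζ²) = 785/√0.319 = 1390 rad/s.

ω_n ≈ 1390 rad/s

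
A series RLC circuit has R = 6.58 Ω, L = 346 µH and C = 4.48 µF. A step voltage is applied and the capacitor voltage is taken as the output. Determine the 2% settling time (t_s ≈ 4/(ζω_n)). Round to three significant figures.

For a series RLC circuit (capacitor voltage as output), ω_n = 1/√(LC) = 1/√(346 µH · 4.48 µF) = 25400 rad/s.
ζ = (R/2)·√(C/L) = (6.58/2)·√(4.48 µF/346 µH) = 0.374.
t_s ≈ 4/(ζω_n) = 0.000421 s.

t_s ≈ 0.000421 s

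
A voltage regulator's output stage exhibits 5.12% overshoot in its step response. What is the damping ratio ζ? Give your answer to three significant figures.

From %OS = 100·exp(−πζ/√(1−ζ²)), invert to get ζ = −ln(OS)/√(π² + ln²(OS)) with OS = 0.0512.
−ln 0.0512 = 2.972, so ζ = 2.972/√(π² + 8.833) = 0.687.

ζ ≈ 0.687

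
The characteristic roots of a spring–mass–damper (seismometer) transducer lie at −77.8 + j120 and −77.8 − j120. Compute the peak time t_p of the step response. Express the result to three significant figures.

t_p = π/ω_d with ω_d = 120 (the imaginary part), so t_p = 0.0262 s.

t_p ≈ 0.0262 s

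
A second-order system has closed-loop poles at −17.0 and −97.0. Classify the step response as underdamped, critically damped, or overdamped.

Since the poles are distinct, negative and real, the response is overdamped.

overdamped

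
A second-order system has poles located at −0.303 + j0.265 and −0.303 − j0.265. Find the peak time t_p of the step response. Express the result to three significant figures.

t_p ≈ 11.9 s

t_p = π/ω_d with ω_d = 0.265 (the imaginary part), so t_p = 11.9 s.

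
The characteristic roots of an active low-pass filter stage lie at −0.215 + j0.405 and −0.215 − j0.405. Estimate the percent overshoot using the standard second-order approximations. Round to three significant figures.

The poles are at −σ ± jω_d with σ = 0.215 and ω_d = 0.405, so ω_n = √(σ²+ω_d²) = 0.459 rad/s and ζ = σ/ω_n = 0.469.
Overshoot: exp(−π·0.469/√(1−0.469²)) = 0.189, i.e. 18.9%.

%OS ≈ 18.9%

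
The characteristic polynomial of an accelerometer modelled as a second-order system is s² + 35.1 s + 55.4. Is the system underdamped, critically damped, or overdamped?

a² − 4b = 1000 > 0 (two distinct real roots); the system is overdamped.

overdamped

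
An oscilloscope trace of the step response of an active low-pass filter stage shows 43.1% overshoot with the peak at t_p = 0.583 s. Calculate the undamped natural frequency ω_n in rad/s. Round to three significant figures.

The overshoot fixes ζ = −ln(OS)/√(π²+ln²(OS)) = 0.259.
From t_p = π/ω_d, ω_d = π/0.583 = 5.39 rad/s, so ω_n = ω_d/√(1−ζ²) = 5.58 rad/s.

ω_n ≈ 5.58 rad/s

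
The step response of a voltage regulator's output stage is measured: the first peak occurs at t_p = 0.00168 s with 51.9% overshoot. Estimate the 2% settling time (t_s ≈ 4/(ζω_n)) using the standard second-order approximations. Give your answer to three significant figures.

t_s ≈ 0.0102 s

From the overshoot, ζ = −ln(OS)/√(π²+ln²(OS)) = 0.204.
From t_p = π/ω_d, ω_d = π/0.00168 = 1870 rad/s, so ω_n = ω_d/√(1−ζ²) = 1910 rad/s.
t_s ≈ 4/(ζω_n) = 4/(0.204·1910) = 0.0102 s.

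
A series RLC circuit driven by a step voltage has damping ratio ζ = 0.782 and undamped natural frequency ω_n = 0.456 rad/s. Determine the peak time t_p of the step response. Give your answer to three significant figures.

t_p ≈ 11.1 s

The damped frequency is ω_d = ω_n√(1−ζ²) = 0.456·√(1−0.612) = 0.284 rad/s.
Peak time t_p = π/ω_d = π/0.284 = 11.1 s.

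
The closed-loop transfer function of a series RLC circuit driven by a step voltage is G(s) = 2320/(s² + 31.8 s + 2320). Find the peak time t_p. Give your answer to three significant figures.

t_p ≈ 0.0691 s

ω_n = √2320 = 48.2 rad/s; ζ = 31.8/(2·48.2) = 0.330.
The damped frequency ω_d = ω_n√(1−ζ²) = 45.5 rad/s. Then t_p = π/ω_d = 0.0691 s.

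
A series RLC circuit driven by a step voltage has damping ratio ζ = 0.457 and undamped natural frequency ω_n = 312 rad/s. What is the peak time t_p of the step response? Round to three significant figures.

t_p ≈ 0.0113 s

The damped frequency is ω_d = ω_n√(1−ζ²) = 312·√(1−0.209) = 278 rad/s.
Peak time t_p = π/ω_d = π/278 = 0.0113 s.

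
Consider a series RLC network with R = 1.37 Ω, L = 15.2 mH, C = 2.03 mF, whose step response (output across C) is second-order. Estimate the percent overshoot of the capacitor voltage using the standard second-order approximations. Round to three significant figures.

For a series RLC circuit (capacitor voltage as output), ω_n = 1/√(LC) = 1/√(15.2 mH · 2.03 mF) = 180 rad/s.
ζ = (R/2)·√(C/L) = (1.37/2)·√(2.03 mF/15.2 mH) = 0.250.
%OS = 100·exp(−πζ/√(1−ζ²)) = 44.4%.

%OS ≈ 44.4%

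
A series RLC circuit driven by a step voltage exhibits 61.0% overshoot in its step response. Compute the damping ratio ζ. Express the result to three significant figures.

From %OS = 100·exp(−πζ/√(1−ζ²)), invert to get ζ = −ln(OS)/√(π² + ln²(OS)) with OS = 0.610.
−ln 0.610 = 0.4943, so ζ = 0.4943/√(π² + 0.2443) = 0.155.

ζ ≈ 0.155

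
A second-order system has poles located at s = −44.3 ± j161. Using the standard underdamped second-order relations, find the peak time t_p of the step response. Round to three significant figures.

t_p = π/ω_d with ω_d = 161 (the imaginary part), so t_p = 0.0195 s.

t_p ≈ 0.0195 s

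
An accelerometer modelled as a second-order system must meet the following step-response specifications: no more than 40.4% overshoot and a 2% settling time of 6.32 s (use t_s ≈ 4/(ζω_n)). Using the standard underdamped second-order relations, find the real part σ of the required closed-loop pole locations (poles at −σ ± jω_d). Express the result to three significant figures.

The settling-time spec alone fixes σ = ζω_n = 4/t_s = 4/6.32 = 0.633.
(Overshoot then fixes ζ = 0.277 and hence ω_d = σ·√(1−ζ²)/ζ = 2.19 rad/s.)

σ ≈ 0.633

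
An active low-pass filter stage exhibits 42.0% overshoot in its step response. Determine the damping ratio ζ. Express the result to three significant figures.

ζ ≈ 0.266

ζ = −ln(OS)/√(π² + (ln OS)²). With OS = 0.420, ln OS = −0.8675 and ζ = 0.8675/3.259 = 0.266.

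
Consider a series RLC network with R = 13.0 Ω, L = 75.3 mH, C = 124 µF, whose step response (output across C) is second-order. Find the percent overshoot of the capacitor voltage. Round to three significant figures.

%OS ≈ 42.4%

For a series RLC circuit (capacitor voltage as output), ω_n = 1/√(LC) = 1/√(75.3 mH · 124 µF) = 327 rad/s.
ζ = (R/2)·√(C/L) = (13.0/2)·√(124 µF/75.3 mH) = 0.264.
Overshoot: exp(−π·0.264/√(1−0.264²)) = 0.424, i.e. 42.4%.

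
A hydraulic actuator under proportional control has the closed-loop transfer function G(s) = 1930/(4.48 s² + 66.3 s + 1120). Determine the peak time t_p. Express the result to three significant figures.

Dividing through by 4.48: denominator becomes s² + 14.80 s + 250.0.
So ω_n = √250.0 = 15.8 rad/s and ζ = 14.80/(2·15.8) = 0.468.
The damped frequency ω_d = ω_n√(1−ζ²) = 14.0 rad/s. t_p = π/ω_d = 0.225 s.

t_p ≈ 0.225 s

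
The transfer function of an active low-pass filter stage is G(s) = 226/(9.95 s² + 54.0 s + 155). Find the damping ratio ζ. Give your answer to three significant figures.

ζ ≈ 0.688

Dividing through by 9.95: denominator becomes s² + 5.427 s + 15.58.
So ω_n = √15.58 = 3.95 rad/s and ζ = 5.427/(2·3.95) = 0.688.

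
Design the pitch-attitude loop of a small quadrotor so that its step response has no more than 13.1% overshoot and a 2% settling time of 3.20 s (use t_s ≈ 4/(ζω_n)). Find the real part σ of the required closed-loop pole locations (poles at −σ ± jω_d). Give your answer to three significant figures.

The settling-time spec alone fixes σ = ζω_n = 4/t_s = 4/3.20 = 1.25.
(Overshoot then fixes ζ = 0.543 and hence ω_d = σ·√(1−ζ²)/ζ = 1.93 rad/s.)

σ ≈ 1.25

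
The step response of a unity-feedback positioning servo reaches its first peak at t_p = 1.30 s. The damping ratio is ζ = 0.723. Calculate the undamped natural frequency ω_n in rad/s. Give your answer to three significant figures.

ω_n ≈ 3.50 rad/s

Peak time t_p = π/ω_d, so ω_d = π/t_p = π/1.30 = 2.42 rad/s.
ω_n = ω_d/√(1−ζ²) = 2.42/√0.477 = 3.50 rad/s.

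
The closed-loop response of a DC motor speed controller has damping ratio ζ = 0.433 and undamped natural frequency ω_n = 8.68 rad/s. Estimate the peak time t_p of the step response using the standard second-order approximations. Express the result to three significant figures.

The damped frequency is ω_d = ω_n√(1−ζ²) = 8.68·√(1−0.187) = 7.82 rad/s.
Peak time t_p = π/ω_d = π/7.82 = 0.402 s.

t_p ≈ 0.402 s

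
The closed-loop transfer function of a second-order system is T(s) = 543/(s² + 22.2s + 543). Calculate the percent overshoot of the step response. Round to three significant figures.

ω_n = √543 = 23.3 rad/s; ζ = 22.2/(2·23.3) = 0.476.
%OS = 100·exp(−πζ/√(1−ζ²)) = 18.2%.

%OS ≈ 18.2%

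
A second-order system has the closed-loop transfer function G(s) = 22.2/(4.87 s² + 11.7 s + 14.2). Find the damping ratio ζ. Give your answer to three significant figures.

ζ ≈ 0.703

Dividing through by 4.87: denominator becomes s² + 2.402 s + 2.916.
So ω_n = √2.916 = 1.71 rad/s and ζ = 2.402/(2·1.71) = 0.703.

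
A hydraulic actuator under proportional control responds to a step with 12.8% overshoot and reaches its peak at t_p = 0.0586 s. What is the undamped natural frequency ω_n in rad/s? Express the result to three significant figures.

ω_n ≈ 64.1 rad/s

ζ from %OS: ζ = |ln 0.128|/√(π²+ln²0.128) = 0.548.
From t_p = π/ω_d, ω_d = π/0.0586 = 53.6 rad/s, so ω_n = ω_d/√(1−ζ²) = 64.1 rad/s.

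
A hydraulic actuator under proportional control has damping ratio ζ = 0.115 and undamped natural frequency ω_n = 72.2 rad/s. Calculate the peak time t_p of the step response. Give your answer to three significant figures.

The damped frequency is ω_d = ω_n√(1−ζ²) = 72.2·√(1−0.0132) = 71.7 rad/s.
Peak time t_p = π/ω_d = π/71.7 = 0.0438 s.

t_p ≈ 0.0438 s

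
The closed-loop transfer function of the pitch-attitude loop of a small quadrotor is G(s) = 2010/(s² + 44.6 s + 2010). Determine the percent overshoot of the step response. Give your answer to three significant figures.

ω_n = √2010 = 44.8 rad/s; ζ = 44.6/(2·44.8) = 0.497.
Overshoot: exp(−π·0.497/√(1−0.497²)) = 0.165, i.e. 16.5%.

%OS ≈ 16.5%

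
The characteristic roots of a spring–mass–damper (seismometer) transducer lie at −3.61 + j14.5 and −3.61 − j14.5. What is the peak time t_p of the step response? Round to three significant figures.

t_p = π/ω_d with ω_d = 14.5 (the imaginary part), so t_p = 0.217 s.

t_p ≈ 0.217 s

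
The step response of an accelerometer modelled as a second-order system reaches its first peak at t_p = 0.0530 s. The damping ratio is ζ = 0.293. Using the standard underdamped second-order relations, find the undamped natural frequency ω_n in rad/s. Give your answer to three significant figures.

Peak time t_p = π/ω_d, so ω_d = π/t_p = π/0.0530 = 59.3 rad/s.
ω_n = ω_d/√(1−ζ²) = 59.3/√0.914 = 62.0 rad/s.

ω_n ≈ 62.0 rad/s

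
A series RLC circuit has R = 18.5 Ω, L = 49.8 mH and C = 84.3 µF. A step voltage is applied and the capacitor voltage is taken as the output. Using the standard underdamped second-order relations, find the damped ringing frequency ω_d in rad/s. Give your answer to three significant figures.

ω_d ≈ 451 rad/s

For a series RLC circuit (capacitor voltage as output), ω_n = 1/√(LC) = 1/√(49.8 mH · 84.3 µF) = 488 rad/s.
ζ = (R/2)·√(C/L) = (18.5/2)·√(84.3 µF/49.8 mH) = 0.381.
ω_d = ω_n√(1−ζ²) = 451 rad/s.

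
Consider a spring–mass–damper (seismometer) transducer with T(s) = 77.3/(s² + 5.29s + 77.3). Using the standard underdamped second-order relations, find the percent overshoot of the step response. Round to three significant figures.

%OS ≈ 37.1%

Matching coefficients with s² + 2ζω_n s + ω_n² gives ω_n² = 77.3 ⇒ ω_n = 8.79 rad/s, and ζ = 5.29/(2ω_n) = 0.301.
%OS = 100 e^{−πζ/√(1−ζ²)} with ζ = 0.301 gives 37.1%.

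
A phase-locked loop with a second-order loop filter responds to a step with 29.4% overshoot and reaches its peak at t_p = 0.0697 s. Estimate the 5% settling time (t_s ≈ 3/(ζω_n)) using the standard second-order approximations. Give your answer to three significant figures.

The overshoot fixes ζ = −ln(OS)/√(π²+ln²(OS)) = 0.363.
From t_p = π/ω_d, ω_d = π/0.0697 = 45.1 rad/s, so ω_n = ω_d/√(1−ζ²) = 48.4 rad/s.
t_s ≈ 3/(ζω_n) = 3/(0.363·48.4) = 0.171 s.

t_s ≈ 0.171 s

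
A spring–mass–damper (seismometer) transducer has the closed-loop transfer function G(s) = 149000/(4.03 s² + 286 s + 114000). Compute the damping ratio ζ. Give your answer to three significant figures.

Dividing through by 4.03: denominator becomes s² + 70.97 s + 28290.
So ω_n = √28290 = 168 rad/s and ζ = 70.97/(2·168) = 0.211.

ζ ≈ 0.211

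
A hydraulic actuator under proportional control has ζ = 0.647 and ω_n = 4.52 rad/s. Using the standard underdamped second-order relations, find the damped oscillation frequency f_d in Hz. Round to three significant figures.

f_d ≈ 0.549 Hz

ω_d = ω_n√(1−ζ²) = 4.52·√0.581 = 3.45 rad/s.
f_d = ω_d/(2π) = 0.549 Hz.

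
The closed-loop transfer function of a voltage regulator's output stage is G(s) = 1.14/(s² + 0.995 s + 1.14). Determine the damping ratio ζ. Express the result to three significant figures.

ζ ≈ 0.466

ω_n = √1.14 = 1.07 rad/s; ζ = 0.995/(2·1.07) = 0.466.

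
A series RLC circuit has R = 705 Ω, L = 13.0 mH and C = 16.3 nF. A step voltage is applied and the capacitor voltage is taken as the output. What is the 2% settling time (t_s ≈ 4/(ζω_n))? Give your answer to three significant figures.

For a series RLC circuit (capacitor voltage as output), ω_n = 1/√(LC) = 1/√(13.0 mH · 16.3 nF) = 68700 rad/s.
ζ = (R/2)·√(C/L) = (705/2)·√(16.3 nF/13.0 mH) = 0.395.
t_s ≈ 4/(ζω_n) = 0.000148 s.

t_s ≈ 0.000148 s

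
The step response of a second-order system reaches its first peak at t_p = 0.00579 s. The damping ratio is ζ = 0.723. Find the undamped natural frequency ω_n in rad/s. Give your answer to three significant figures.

Peak time t_p = π/ω_d, so ω_d = π/t_p = π/0.00579 = 543 rad/s.
ω_n = ω_d/√(1−ζ²) = 543/√0.477 = 785 rad/s.

ω_n ≈ 785 rad/s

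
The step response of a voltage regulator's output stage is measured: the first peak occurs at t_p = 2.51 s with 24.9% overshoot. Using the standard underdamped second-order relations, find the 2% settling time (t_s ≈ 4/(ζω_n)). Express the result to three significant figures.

The overshoot fixes ζ = −ln(OS)/√(π²+ln²(OS)) = 0.405.
From t_p = π/ω_d, ω_d = π/2.51 = 1.25 rad/s, so ω_n = ω_d/√(1−ζ²) = 1.37 rad/s.
t_s ≈ 4/(ζω_n) = 4/(0.405·1.37) = 7.22 s.

t_s ≈ 7.22 s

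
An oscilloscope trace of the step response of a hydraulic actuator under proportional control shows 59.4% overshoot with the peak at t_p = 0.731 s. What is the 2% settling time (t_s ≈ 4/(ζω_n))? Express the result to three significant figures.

t_s ≈ 5.61 s

From the overshoot, ζ = −ln(OS)/√(π²+ln²(OS)) = 0.164.
From t_p = π/ω_d, ω_d = π/0.731 = 4.30 rad/s, so ω_n = ω_d/√(1−ζ²) = 4.36 rad/s.
t_s ≈ 4/(ζω_n) = 4/(0.164·4.36) = 5.61 s.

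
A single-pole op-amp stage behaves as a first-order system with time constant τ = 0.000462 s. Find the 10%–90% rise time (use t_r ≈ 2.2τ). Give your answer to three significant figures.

t_r ≈ 2.2τ = 0.00102 s.

t_r ≈ 0.00102 s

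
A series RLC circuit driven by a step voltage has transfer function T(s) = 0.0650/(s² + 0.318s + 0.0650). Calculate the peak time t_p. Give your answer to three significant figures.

Matching coefficients with s² + 2ζω_n s + ω_n² gives ω_n² = 0.0650 ⇒ ω_n = 0.255 rad/s, and ζ = 0.318/(2ω_n) = 0.624.
The damped frequency ω_d = ω_n√(1−ζ²) = 0.199 rad/s. Then t_p = π/ω_d = 15.8 s.

t_p ≈ 15.8 s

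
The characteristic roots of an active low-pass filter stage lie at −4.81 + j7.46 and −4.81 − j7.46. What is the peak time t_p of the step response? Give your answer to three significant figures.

t_p = π/ω_d with ω_d = 7.46 (the imaginary part), so t_p = 0.421 s.

t_p ≈ 0.421 s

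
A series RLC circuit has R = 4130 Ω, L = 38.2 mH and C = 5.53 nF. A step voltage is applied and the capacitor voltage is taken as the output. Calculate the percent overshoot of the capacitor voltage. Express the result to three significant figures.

For a series RLC circuit (capacitor voltage as output), ω_n = 1/√(LC) = 1/√(38.2 mH · 5.53 nF) = 68800 rad/s.
ζ = (R/2)·√(C/L) = (4130/2)·√(5.53 nF/38.2 mH) = 0.786.
%OS = 100 e^{−πζ/√(1−ζ²)} with ζ = 0.786 gives 1.85%.

%OS ≈ 1.85%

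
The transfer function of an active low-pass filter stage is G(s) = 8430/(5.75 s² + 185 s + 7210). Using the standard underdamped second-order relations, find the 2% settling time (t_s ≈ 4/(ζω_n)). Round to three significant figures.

t_s ≈ 0.249 s

Dividing through by 5.75: denominator becomes s² + 32.17 s + 1254.
So ω_n = √1254 = 35.4 rad/s and ζ = 32.17/(2·35.4) = 0.454.
t_s ≈ 4/(ζω_n) = 0.249 s.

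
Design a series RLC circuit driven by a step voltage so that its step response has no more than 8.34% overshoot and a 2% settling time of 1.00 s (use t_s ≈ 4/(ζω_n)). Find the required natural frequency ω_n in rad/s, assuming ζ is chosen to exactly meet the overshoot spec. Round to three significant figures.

ω_n ≈ 6.45 rad/s

Inverting the overshoot relation: ζ = |ln 0.0834|/√(π² + ln²0.0834) = 0.620.
Then ω_n = 4/(ζ t_s) = 4/(0.620 × 1.00) = 6.45 rad/s.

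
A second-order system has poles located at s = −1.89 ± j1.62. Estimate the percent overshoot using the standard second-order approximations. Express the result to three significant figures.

The poles are at −σ ± jω_d with σ = 1.89 and ω_d = 1.62, so ω_n = √(σ²+ω_d²) = 2.49 rad/s and ζ = σ/ω_n = 0.759.
Overshoot: exp(−π·0.759/√(1−0.759²)) = 0.0256, i.e. 2.56%.

%OS ≈ 2.56%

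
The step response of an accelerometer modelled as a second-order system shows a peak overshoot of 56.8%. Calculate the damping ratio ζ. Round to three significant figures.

From %OS = 100·exp(−πζ/√(1−ζ²)), invert to get ζ = −ln(OS)/√(π² + ln²(OS)) with OS = 0.568.
−ln 0.568 = 0.5656, so ζ = 0.5656/√(π² + 0.3199) = 0.177.

ζ ≈ 0.177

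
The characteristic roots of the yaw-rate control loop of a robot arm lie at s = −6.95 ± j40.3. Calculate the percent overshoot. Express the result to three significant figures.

%OS ≈ 58.2%

|pole| = ω_n = √(6.95² + 40.3²) = 40.9 rad/s; ζ = cos θ = σ/ω_n = 0.170.
%OS = 100·exp(−πζ/√(1−ζ²)) = 58.2%.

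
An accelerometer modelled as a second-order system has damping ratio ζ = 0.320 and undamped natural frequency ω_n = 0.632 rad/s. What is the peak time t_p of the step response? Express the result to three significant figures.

The damped frequency is ω_d = ω_n√(1−ζ²) = 0.632·√(1−0.102) = 0.599 rad/s.
Peak time t_p = π/ω_d = π/0.599 = 5.25 s.

t_p ≈ 5.25 s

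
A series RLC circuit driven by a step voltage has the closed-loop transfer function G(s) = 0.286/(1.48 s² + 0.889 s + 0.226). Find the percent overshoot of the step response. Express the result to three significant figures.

Dividing through by 1.48: denominator becomes s² + 0.6007 s + 0.1527.
So ω_n = √0.1527 = 0.391 rad/s and ζ = 0.6007/(2·0.391) = 0.769.
%OS = 100 e^{−πζ/√(1−ζ²)} with ζ = 0.769 gives 2.30%.

%OS ≈ 2.30%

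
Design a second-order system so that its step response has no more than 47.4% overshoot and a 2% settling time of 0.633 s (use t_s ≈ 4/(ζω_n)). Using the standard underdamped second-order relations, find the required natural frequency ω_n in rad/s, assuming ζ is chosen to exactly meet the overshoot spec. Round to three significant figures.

From %OS = 100·exp(−πζ/√(1−ζ²)), invert to get ζ = −ln(OS)/√(π² + ln²(OS)) with OS = 0.474.
−ln 0.474 = 0.7465, so ζ = 0.7465/√(π² + 0.5573) = 0.231.
Then ω_n = 4/(ζ t_s) = 4/(0.231 × 0.633) = 27.3 rad/s.

ω_n ≈ 27.3 rad/s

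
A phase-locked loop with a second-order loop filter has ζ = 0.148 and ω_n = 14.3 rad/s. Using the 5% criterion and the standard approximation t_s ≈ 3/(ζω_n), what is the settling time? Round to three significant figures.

t_s ≈ 1.42 s

t_s ≈ 3/(ζω_n) = 3/(0.148 × 14.3) = 1.42 s.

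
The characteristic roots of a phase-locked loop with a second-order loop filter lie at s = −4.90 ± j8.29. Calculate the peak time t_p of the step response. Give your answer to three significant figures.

t_p ≈ 0.379 s

t_p = π/ω_d with ω_d = 8.29 (the imaginary part), so t_p = 0.379 s.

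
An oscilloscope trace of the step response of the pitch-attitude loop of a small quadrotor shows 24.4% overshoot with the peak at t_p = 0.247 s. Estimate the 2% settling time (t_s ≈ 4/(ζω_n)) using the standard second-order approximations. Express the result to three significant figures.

ζ from %OS: ζ = |ln 0.244|/√(π²+ln²0.244) = 0.410.
t_p = π/ω_d ⇒ ω_d = 12.7 rad/s; then ω_n = ω_d/√(1−ζ²) = 13.9 rad/s.
t_s ≈ 4/(ζω_n) = 4/(0.410·13.9) = 0.700 s.

t_s ≈ 0.700 s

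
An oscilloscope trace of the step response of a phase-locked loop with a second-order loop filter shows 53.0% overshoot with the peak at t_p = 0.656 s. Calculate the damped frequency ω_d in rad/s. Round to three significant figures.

t_p = π/ω_d, so ω_d = π/0.656 = 4.79 rad/s.

ω_d ≈ 4.79 rad/s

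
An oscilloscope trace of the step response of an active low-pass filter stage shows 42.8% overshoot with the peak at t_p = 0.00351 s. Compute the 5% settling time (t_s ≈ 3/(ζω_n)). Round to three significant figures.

t_s ≈ 0.0124 s

From the overshoot, ζ = −ln(OS)/√(π²+ln²(OS)) = 0.261.
From t_p = π/ω_d, ω_d = π/0.00351 = 895 rad/s, so ω_n = ω_d/√(1−ζ²) = 927 rad/s.
t_s ≈ 3/(ζω_n) = 3/(0.261·927) = 0.0124 s.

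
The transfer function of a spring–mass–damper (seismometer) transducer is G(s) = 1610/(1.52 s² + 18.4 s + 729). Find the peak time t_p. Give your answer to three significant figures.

t_p ≈ 0.149 s

Dividing through by 1.52: denominator becomes s² + 12.11 s + 479.6.
So ω_n = √479.6 = 21.9 rad/s and ζ = 12.11/(2·21.9) = 0.276.
The damped frequency ω_d = ω_n√(1−ζ²) = 21.0 rad/s. t_p = π/ω_d = 0.149 s.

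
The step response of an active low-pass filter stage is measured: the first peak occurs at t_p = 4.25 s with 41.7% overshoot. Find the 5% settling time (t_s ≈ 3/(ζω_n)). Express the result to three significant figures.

ζ from %OS: ζ = |ln 0.417|/√(π²+ln²0.417) = 0.268.
t_p = π/ω_d ⇒ ω_d = 0.739 rad/s; then ω_n = ω_d/√(1−ζ²) = 0.767 rad/s.
t_s ≈ 3/(ζω_n) = 3/(0.268·0.767) = 14.6 s.

t_s ≈ 14.6 s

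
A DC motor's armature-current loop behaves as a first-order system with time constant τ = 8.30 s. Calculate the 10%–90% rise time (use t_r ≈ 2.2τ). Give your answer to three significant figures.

t_r ≈ 18.3 s

t_r ≈ 2.2τ = 18.3 s.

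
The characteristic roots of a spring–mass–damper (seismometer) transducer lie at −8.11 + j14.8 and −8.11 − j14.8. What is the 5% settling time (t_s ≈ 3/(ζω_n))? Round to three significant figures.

For poles at −σ ± jω_d, ζω_n = σ = 8.11, so t_s ≈ 3/σ = 0.370 s.

t_s ≈ 0.370 s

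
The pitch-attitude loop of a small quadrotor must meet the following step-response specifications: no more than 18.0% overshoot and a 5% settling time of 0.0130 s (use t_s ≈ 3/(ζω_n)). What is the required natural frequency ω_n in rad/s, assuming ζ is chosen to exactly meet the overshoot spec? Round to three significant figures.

ω_n ≈ 482 rad/s

ζ = −ln(OS)/√(π² + (ln OS)²). With OS = 0.180, ln OS = −1.715 and ζ = 1.715/3.579 = 0.479.
Then ω_n = 3/(ζ t_s) = 3/(0.479 × 0.0130) = 482 rad/s.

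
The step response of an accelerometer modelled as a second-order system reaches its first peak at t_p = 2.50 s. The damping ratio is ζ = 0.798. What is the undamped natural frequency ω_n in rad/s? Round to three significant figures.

Peak time t_p = π/ω_d, so ω_d = π/t_p = π/2.50 = 1.26 rad/s.
ω_n = ω_d/√(1−ζ²) = 1.26/√0.363 = 2.09 rad/s.

ω_n ≈ 2.09 rad/s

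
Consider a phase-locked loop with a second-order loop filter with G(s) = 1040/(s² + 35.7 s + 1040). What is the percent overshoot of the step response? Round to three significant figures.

Comparing the denominator to s² + 2ζω_n s + ω_n²: ω_n = √1040 = 32.2 rad/s, and 2ζω_n = 35.7 so ζ = 35.7/(2·32.2) = 0.554.
%OS = 100 e^{−πζ/√(1−ζ²)} with ζ = 0.554 gives 12.4%.

%OS ≈ 12.4%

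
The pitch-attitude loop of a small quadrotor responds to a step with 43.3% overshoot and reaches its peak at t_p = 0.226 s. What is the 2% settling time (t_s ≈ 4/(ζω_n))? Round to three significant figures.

t_s ≈ 1.08 s

From the overshoot, ζ = −ln(OS)/√(π²+ln²(OS)) = 0.257.
From t_p = π/ω_d, ω_d = π/0.226 = 13.9 rad/s, so ω_n = ω_d/√(1−ζ²) = 14.4 rad/s.
t_s ≈ 4/(ζω_n) = 4/(0.257·14.4) = 1.08 s.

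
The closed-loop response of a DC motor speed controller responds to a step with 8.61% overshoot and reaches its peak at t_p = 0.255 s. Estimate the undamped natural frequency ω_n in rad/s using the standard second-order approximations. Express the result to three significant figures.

ω_n ≈ 15.6 rad/s

From the overshoot, ζ = −ln(OS)/√(π²+ln²(OS)) = 0.615.
t_p = π/ω_d ⇒ ω_d = 12.3 rad/s; then ω_n = ω_d/√(1−ζ²) = 15.6 rad/s.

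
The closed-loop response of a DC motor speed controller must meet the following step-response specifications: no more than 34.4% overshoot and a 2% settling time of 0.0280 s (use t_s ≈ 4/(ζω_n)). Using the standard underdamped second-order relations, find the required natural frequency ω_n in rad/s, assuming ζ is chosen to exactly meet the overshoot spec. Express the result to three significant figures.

ζ = −ln(OS)/√(π² + (ln OS)²). With OS = 0.344, ln OS = −1.067 and ζ = 1.067/3.318 = 0.322.
Then ω_n = 4/(ζ t_s) = 4/(0.322 × 0.0280) = 444 rad/s.

ω_n ≈ 444 rad/s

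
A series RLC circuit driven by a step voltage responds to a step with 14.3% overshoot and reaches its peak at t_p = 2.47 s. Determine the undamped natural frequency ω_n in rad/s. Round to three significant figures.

ω_n ≈ 1.50 rad/s

ζ from %OS: ζ = |ln 0.143|/√(π²+ln²0.143) = 0.526.
t_p = π/ω_d ⇒ ω_d = 1.27 rad/s; then ω_n = ω_d/√(1−ζ²) = 1.50 rad/s.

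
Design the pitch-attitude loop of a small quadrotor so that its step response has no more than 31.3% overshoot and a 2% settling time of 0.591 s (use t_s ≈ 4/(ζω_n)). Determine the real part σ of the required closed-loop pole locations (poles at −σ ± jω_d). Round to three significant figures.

σ ≈ 6.77

The settling-time spec alone fixes σ = ζω_n = 4/t_s = 4/0.591 = 6.77.
(Overshoot then fixes ζ = 0.347 and hence ω_d = σ·√(1−ζ²)/ζ = 18.3 rad/s.)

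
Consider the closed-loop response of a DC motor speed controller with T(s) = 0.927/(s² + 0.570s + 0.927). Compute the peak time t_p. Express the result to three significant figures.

ω_n = √0.927 = 0.963 rad/s; ζ = 0.570/(2·0.963) = 0.296.
ω_d = ω_n√(1−ζ²) = 0.920 rad/s. Then t_p = π/ω_d = 3.42 s.

t_p ≈ 3.42 s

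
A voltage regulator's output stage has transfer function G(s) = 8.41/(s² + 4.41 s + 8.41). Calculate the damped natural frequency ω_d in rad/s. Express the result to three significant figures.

ω_d ≈ 1.88 rad/s

Matching coefficients with s² + 2ζω_n s + ω_n² gives ω_n² = 8.41 ⇒ ω_n = 2.90 rad/s, and ζ = 4.41/(2ω_n) = 0.760.
ω_d = 2.90·√(1 − 0.760²) = 1.88 rad/s.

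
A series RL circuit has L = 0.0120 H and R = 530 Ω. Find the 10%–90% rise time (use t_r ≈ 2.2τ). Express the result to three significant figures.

τ = L/R = 0.0120/530 = 0.0000226 s.
t_r ≈ 2.2τ = 0.0000498 s.

t_r ≈ 0.0000498 s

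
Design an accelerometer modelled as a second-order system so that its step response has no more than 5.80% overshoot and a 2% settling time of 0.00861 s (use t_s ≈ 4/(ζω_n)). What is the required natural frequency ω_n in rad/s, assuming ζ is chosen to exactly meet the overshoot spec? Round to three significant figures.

Inverting the overshoot relation: ζ = |ln 0.0580|/√(π² + ln²0.0580) = 0.672.
From t_s ≈ 4/(ζω_n): ω_n = 4/(ζ·t_s) = 4/(0.672·0.00861) = 692 rad/s.

ω_n ≈ 692 rad/s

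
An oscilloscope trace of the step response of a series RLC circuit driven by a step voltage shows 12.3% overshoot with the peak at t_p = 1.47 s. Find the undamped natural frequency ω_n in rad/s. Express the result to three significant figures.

ζ from %OS: ζ = |ln 0.123|/√(π²+ln²0.123) = 0.555.
From t_p = π/ω_d, ω_d = π/1.47 = 2.14 rad/s, so ω_n = ω_d/√(1−ζ²) = 2.57 rad/s.

ω_n ≈ 2.57 rad/s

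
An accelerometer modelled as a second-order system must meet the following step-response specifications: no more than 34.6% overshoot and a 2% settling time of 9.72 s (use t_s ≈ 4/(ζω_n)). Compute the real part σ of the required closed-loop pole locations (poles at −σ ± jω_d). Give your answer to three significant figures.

The settling-time spec alone fixes σ = ζω_n = 4/t_s = 4/9.72 = 0.412.
(Overshoot then fixes ζ = 0.320 and hence ω_d = σ·√(1−ζ²)/ζ = 1.22 rad/s.)

σ ≈ 0.412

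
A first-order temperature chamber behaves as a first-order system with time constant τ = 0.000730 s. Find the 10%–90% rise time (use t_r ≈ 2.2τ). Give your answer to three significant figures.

t_r ≈ 0.00161 s

t_r ≈ 2.2τ = 0.00161 s.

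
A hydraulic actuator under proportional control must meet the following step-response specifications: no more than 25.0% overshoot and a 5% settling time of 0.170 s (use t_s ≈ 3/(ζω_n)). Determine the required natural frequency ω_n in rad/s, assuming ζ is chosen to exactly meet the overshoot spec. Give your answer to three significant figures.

ω_n ≈ 43.7 rad/s

ζ = −ln(OS)/√(π² + (ln OS)²). With OS = 0.250, ln OS = −1.386 and ζ = 1.386/3.434 = 0.404.
From t_s ≈ 3/(ζω_n): ω_n = 3/(ζ·t_s) = 3/(0.404·0.170) = 43.7 rad/s.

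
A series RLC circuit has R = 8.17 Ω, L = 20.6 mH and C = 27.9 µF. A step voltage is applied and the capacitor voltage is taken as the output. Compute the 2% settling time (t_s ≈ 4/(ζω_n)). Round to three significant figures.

t_s ≈ 0.0202 s

For a series RLC circuit (capacitor voltage as output), ω_n = 1/√(LC) = 1/√(20.6 mH · 27.9 µF) = 1320 rad/s.
ζ = (R/2)·√(C/L) = (8.17/2)·√(27.9 µF/20.6 mH) = 0.150.
t_s ≈ 4/(ζω_n) = 0.0202 s.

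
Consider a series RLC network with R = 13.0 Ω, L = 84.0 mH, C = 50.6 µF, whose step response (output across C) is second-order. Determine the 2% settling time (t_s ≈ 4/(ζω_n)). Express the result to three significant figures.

For a series RLC circuit (capacitor voltage as output), ω_n = 1/√(LC) = 1/√(84.0 mH · 50.6 µF) = 485 rad/s.
ζ = (R/2)·√(C/L) = (13.0/2)·√(50.6 µF/84.0 mH) = 0.160.
t_s ≈ 4/(ζω_n) = 0.0517 s.

t_s ≈ 0.0517 s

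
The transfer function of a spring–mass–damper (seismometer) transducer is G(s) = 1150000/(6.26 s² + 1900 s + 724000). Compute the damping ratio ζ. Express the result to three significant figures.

Dividing through by 6.26: denominator becomes s² + 303.5 s + 115700.
So ω_n = √115700 = 340 rad/s and ζ = 303.5/(2·340) = 0.446.

ζ ≈ 0.446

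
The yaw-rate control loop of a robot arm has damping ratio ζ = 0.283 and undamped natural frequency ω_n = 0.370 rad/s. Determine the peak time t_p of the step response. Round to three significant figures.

t_p ≈ 8.85 s

The damped frequency is ω_d = ω_n√(1−ζ²) = 0.370·√(1−0.0801) = 0.355 rad/s.
Peak time t_p = π/ω_d = π/0.355 = 8.85 s.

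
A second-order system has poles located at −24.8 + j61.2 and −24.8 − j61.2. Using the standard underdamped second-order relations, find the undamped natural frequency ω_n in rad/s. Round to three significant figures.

With σ = 24.8, ω_d = 61.2: ω_n = √(σ²+ω_d²) = 66.0 rad/s, ζ = σ/ω_n = 0.376.

ω_n ≈ 66.0 rad/s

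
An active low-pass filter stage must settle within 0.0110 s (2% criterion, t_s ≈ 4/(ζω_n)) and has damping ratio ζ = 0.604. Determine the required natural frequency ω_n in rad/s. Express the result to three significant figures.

Rearranging t_s ≈ 4/(ζω_n) gives ω_n = 4/(ζ·t_s) = 4/(0.604 × 0.0110) = 602 rad/s.

ω_n ≈ 602 rad/s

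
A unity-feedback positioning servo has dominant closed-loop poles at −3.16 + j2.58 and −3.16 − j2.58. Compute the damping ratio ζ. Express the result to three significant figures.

|pole| = ω_n = √(3.16² + 2.58²) = 4.08 rad/s; ζ = cos θ = σ/ω_n = 0.775.

ζ ≈ 0.775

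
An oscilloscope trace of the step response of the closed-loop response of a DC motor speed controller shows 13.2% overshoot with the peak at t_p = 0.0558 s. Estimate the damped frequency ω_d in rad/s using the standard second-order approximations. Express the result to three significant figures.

t_p = π/ω_d, so ω_d = π/0.0558 = 56.3 rad/s.

ω_d ≈ 56.3 rad/s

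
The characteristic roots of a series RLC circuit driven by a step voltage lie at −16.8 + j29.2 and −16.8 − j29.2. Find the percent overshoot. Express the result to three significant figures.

With σ = 16.8, ω_d = 29.2: ω_n = √(σ²+ω_d²) = 33.7 rad/s, ζ = σ/ω_n = 0.499.
Overshoot: exp(−π·0.499/√(1−0.499²)) = 0.164, i.e. 16.4%.

%OS ≈ 16.4%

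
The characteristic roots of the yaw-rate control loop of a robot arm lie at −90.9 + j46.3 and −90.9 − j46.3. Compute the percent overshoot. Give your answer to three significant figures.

|pole| = ω_n = √(90.9² + 46.3²) = 102 rad/s; ζ = cos θ = σ/ω_n = 0.891.
%OS = 100 e^{−πζ/√(1−ζ²)} with ζ = 0.891 gives 0.210%.

%OS ≈ 0.210%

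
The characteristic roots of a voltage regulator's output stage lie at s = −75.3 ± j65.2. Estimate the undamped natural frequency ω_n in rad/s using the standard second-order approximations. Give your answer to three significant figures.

The poles are at −σ ± jω_d with σ = 75.3 and ω_d = 65.2, so ω_n = √(σ²+ω_d²) = 99.6 rad/s and ζ = σ/ω_n = 0.756.

ω_n ≈ 99.6 rad/s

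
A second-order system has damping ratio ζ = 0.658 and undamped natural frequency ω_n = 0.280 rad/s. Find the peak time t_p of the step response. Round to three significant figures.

t_p ≈ 14.9 s

The damped frequency is ω_d = ω_n√(1−ζ²) = 0.280·√(1−0.433) = 0.211 rad/s.
Peak time t_p = π/ω_d = π/0.211 = 14.9 s.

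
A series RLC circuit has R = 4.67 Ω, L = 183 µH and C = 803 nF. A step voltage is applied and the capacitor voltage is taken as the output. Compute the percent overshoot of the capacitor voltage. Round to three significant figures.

For a series RLC circuit (capacitor voltage as output), ω_n = 1/√(LC) = 1/√(183 µH · 803 nF) = 82500 rad/s.
ζ = (R/2)·√(C/L) = (4.67/2)·√(803 nF/183 µH) = 0.155.
%OS = 100·exp(−πζ/√(1−ζ²)) = 61.1%.

%OS ≈ 61.1%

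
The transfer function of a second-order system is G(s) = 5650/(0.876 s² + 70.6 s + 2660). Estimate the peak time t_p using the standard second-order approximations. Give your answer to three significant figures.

Dividing through by 0.876: denominator becomes s² + 80.59 s + 3037.
So ω_n = √3037 = 55.1 rad/s and ζ = 80.59/(2·55.1) = 0.731.
ω_d = 55.1·√(1 − 0.731²) = 37.6 rad/s. t_p = π/ω_d = 0.0836 s.

t_p ≈ 0.0836 s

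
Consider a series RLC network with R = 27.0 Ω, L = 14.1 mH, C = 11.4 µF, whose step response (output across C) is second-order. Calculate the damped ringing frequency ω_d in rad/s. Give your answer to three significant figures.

ω_d ≈ 2300 rad/s

For a series RLC circuit (capacitor voltage as output), ω_n = 1/√(LC) = 1/√(14.1 mH · 11.4 µF) = 2490 rad/s.
ζ = (R/2)·√(C/L) = (27.0/2)·√(11.4 µF/14.1 mH) = 0.384.
The damped frequency ω_d = ω_n√(1−ζ²) = 2300 rad/s.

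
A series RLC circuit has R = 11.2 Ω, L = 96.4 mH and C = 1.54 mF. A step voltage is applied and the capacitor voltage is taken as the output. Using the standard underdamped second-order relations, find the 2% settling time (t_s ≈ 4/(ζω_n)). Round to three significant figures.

For a series RLC circuit (capacitor voltage as output), ω_n = 1/√(LC) = 1/√(96.4 mH · 1.54 mF) = 82.1 rad/s.
ζ = (R/2)·√(C/L) = (11.2/2)·√(1.54 mF/96.4 mH) = 0.708.
t_s ≈ 4/(ζω_n) = 0.0689 s.

t_s ≈ 0.0689 s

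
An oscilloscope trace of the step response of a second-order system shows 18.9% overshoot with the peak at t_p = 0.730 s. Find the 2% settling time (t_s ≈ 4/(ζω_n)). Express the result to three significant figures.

The overshoot fixes ζ = −ln(OS)/√(π²+ln²(OS)) = 0.469.
t_p = π/ω_d ⇒ ω_d = 4.30 rad/s; then ω_n = ω_d/√(1−ζ²) = 4.87 rad/s.
t_s ≈ 4/(ζω_n) = 4/(0.469·4.87) = 1.75 s.

t_s ≈ 1.75 s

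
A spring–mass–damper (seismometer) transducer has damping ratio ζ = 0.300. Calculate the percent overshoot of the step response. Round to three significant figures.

%OS ≈ 37.2%

For an underdamped second-order system, %OS = 100·exp(−πζ/√(1−ζ²)).
πζ/√(1−ζ²) = π·0.300/√(1−0.0900) = 0.9880, so %OS = 100·e^(−0.9880) = 37.2%.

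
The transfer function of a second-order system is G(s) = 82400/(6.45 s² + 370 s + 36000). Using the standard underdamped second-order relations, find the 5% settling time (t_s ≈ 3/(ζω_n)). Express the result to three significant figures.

Dividing through by 6.45: denominator becomes s² + 57.36 s + 5581.
So ω_n = √5581 = 74.7 rad/s and ζ = 57.36/(2·74.7) = 0.384.
t_s ≈ 3/(ζω_n) = 0.105 s.

t_s ≈ 0.105 s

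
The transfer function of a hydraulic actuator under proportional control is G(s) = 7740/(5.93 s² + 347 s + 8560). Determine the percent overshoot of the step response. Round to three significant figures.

%OS ≈ 2.25%

Dividing through by 5.93: denominator becomes s² + 58.52 s + 1444.
So ω_n = √1444 = 38.0 rad/s and ζ = 58.52/(2·38.0) = 0.770.
Overshoot: exp(−π·0.770/√(1−0.770²)) = 0.0225, i.e. 2.25%.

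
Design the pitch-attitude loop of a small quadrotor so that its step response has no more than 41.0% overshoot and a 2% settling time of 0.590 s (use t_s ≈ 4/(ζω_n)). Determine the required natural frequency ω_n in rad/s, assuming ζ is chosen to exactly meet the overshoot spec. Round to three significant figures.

ω_n ≈ 24.8 rad/s

From %OS = 100·exp(−πζ/√(1−ζ²)), invert to get ζ = −ln(OS)/√(π² + ln²(OS)) with OS = 0.410.
−ln 0.410 = 0.8916, so ζ = 0.8916/√(π² + 0.7949) = 0.273.
From t_s ≈ 4/(ζω_n): ω_n = 4/(ζ·t_s) = 4/(0.273·0.590) = 24.8 rad/s.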